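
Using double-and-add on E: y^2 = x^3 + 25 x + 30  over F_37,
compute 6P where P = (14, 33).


k = 6 = 110_2 (binary, LSB first: 011)
Double-and-add from P = (14, 33):
  bit 0 = 0: acc unchanged = O
  bit 1 = 1: acc = O + (13, 6) = (13, 6)
  bit 2 = 1: acc = (13, 6) + (36, 35) = (14, 4)

6P = (14, 4)


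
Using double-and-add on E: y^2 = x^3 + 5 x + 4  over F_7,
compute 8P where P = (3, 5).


k = 8 = 1000_2 (binary, LSB first: 0001)
Double-and-add from P = (3, 5):
  bit 0 = 0: acc unchanged = O
  bit 1 = 0: acc unchanged = O
  bit 2 = 0: acc unchanged = O
  bit 3 = 1: acc = O + (2, 6) = (2, 6)

8P = (2, 6)


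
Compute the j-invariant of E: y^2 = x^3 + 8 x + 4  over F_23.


Delta = -16(4 a^3 + 27 b^2) mod 23 = 18
-1728 * (4 a)^3 = -1728 * (4*8)^3 mod 23 = 21
j = 21 * 18^(-1) mod 23 = 5

j = 5 (mod 23)


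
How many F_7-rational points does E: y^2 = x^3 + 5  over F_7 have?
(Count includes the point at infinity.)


For each x in F_7, count y with y^2 = x^3 + 0 x + 5 mod 7:
  x = 3: RHS = 4, y in [2, 5]  -> 2 point(s)
  x = 5: RHS = 4, y in [2, 5]  -> 2 point(s)
  x = 6: RHS = 4, y in [2, 5]  -> 2 point(s)
Affine points: 6. Add the point at infinity: total = 7.

#E(F_7) = 7


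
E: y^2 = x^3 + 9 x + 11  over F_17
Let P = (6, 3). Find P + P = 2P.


Doubling: s = (3 x1^2 + a) / (2 y1)
s = (3*6^2 + 9) / (2*3) mod 17 = 11
x3 = s^2 - 2 x1 mod 17 = 11^2 - 2*6 = 7
y3 = s (x1 - x3) - y1 mod 17 = 11 * (6 - 7) - 3 = 3

2P = (7, 3)


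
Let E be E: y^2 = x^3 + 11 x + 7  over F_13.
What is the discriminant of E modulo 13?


4 a^3 + 27 b^2 = 4*11^3 + 27*7^2 = 5324 + 1323 = 6647
Delta = -16 * (6647) = -106352
Delta mod 13 = 1

Delta = 1 (mod 13)


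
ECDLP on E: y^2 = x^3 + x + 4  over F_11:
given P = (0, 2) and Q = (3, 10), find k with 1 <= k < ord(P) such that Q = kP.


Enumerate multiples of P until we hit Q = (3, 10):
  1P = (0, 2)
  2P = (9, 4)
  3P = (3, 1)
  4P = (2, 6)
  5P = (2, 5)
  6P = (3, 10)
Match found at i = 6.

k = 6


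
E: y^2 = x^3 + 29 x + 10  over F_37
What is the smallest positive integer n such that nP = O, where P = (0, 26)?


Compute successive multiples of P until we hit O:
  1P = (0, 26)
  2P = (9, 1)
  3P = (1, 22)
  4P = (15, 34)
  5P = (31, 29)
  6P = (34, 28)
  7P = (24, 27)
  8P = (6, 20)
  ... (continuing to 30P)
  30P = O

ord(P) = 30


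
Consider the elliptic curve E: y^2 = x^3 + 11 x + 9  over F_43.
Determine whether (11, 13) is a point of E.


Check whether y^2 = x^3 + 11 x + 9 (mod 43) for (x, y) = (11, 13).
LHS: y^2 = 13^2 mod 43 = 40
RHS: x^3 + 11 x + 9 = 11^3 + 11*11 + 9 mod 43 = 42
LHS != RHS

No, not on the curve


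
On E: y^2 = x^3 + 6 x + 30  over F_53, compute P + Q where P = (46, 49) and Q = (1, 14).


P != Q, so use the chord formula.
s = (y2 - y1) / (x2 - x1) = (18) / (8) mod 53 = 42
x3 = s^2 - x1 - x2 mod 53 = 42^2 - 46 - 1 = 21
y3 = s (x1 - x3) - y1 mod 53 = 42 * (46 - 21) - 49 = 47

P + Q = (21, 47)


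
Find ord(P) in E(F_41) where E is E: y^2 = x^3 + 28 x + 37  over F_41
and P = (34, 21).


Compute successive multiples of P until we hit O:
  1P = (34, 21)
  2P = (12, 16)
  3P = (38, 34)
  4P = (18, 31)
  5P = (40, 34)
  6P = (7, 17)
  7P = (21, 28)
  8P = (4, 7)
  ... (continuing to 41P)
  41P = O

ord(P) = 41


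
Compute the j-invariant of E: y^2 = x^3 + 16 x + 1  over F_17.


Delta = -16(4 a^3 + 27 b^2) mod 17 = 6
-1728 * (4 a)^3 = -1728 * (4*16)^3 mod 17 = 7
j = 7 * 6^(-1) mod 17 = 4

j = 4 (mod 17)


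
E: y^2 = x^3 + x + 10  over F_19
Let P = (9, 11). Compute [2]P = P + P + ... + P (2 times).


k = 2 = 10_2 (binary, LSB first: 01)
Double-and-add from P = (9, 11):
  bit 0 = 0: acc unchanged = O
  bit 1 = 1: acc = O + (2, 1) = (2, 1)

2P = (2, 1)


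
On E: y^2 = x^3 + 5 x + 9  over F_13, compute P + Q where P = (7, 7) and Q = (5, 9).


P != Q, so use the chord formula.
s = (y2 - y1) / (x2 - x1) = (2) / (11) mod 13 = 12
x3 = s^2 - x1 - x2 mod 13 = 12^2 - 7 - 5 = 2
y3 = s (x1 - x3) - y1 mod 13 = 12 * (7 - 2) - 7 = 1

P + Q = (2, 1)


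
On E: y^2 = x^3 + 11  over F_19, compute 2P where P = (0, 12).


Doubling: s = (3 x1^2 + a) / (2 y1)
s = (3*0^2 + 0) / (2*12) mod 19 = 0
x3 = s^2 - 2 x1 mod 19 = 0^2 - 2*0 = 0
y3 = s (x1 - x3) - y1 mod 19 = 0 * (0 - 0) - 12 = 7

2P = (0, 7)


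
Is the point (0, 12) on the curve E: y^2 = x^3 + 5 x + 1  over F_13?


Check whether y^2 = x^3 + 5 x + 1 (mod 13) for (x, y) = (0, 12).
LHS: y^2 = 12^2 mod 13 = 1
RHS: x^3 + 5 x + 1 = 0^3 + 5*0 + 1 mod 13 = 1
LHS = RHS

Yes, on the curve


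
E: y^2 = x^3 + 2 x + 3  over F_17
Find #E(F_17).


For each x in F_17, count y with y^2 = x^3 + 2 x + 3 mod 17:
  x = 2: RHS = 15, y in [7, 10]  -> 2 point(s)
  x = 3: RHS = 2, y in [6, 11]  -> 2 point(s)
  x = 5: RHS = 2, y in [6, 11]  -> 2 point(s)
  x = 8: RHS = 4, y in [2, 15]  -> 2 point(s)
  x = 9: RHS = 2, y in [6, 11]  -> 2 point(s)
  x = 11: RHS = 13, y in [8, 9]  -> 2 point(s)
  x = 12: RHS = 4, y in [2, 15]  -> 2 point(s)
  x = 13: RHS = 16, y in [4, 13]  -> 2 point(s)
  x = 14: RHS = 4, y in [2, 15]  -> 2 point(s)
  x = 15: RHS = 8, y in [5, 12]  -> 2 point(s)
  x = 16: RHS = 0, y in [0]  -> 1 point(s)
Affine points: 21. Add the point at infinity: total = 22.

#E(F_17) = 22


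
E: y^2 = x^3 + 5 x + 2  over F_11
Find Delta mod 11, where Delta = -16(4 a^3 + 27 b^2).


4 a^3 + 27 b^2 = 4*5^3 + 27*2^2 = 500 + 108 = 608
Delta = -16 * (608) = -9728
Delta mod 11 = 7

Delta = 7 (mod 11)


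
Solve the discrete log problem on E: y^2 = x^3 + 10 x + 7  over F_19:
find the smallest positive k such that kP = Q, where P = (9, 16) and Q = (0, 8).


Enumerate multiples of P until we hit Q = (0, 8):
  1P = (9, 16)
  2P = (2, 15)
  3P = (15, 13)
  4P = (0, 8)
Match found at i = 4.

k = 4


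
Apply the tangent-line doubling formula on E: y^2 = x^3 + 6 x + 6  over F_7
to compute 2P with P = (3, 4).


Doubling: s = (3 x1^2 + a) / (2 y1)
s = (3*3^2 + 6) / (2*4) mod 7 = 5
x3 = s^2 - 2 x1 mod 7 = 5^2 - 2*3 = 5
y3 = s (x1 - x3) - y1 mod 7 = 5 * (3 - 5) - 4 = 0

2P = (5, 0)


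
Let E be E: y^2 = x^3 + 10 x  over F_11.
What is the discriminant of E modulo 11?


4 a^3 + 27 b^2 = 4*10^3 + 27*0^2 = 4000 + 0 = 4000
Delta = -16 * (4000) = -64000
Delta mod 11 = 9

Delta = 9 (mod 11)


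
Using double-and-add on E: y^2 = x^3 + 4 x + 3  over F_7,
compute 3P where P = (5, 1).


k = 3 = 11_2 (binary, LSB first: 11)
Double-and-add from P = (5, 1):
  bit 0 = 1: acc = O + (5, 1) = (5, 1)
  bit 1 = 1: acc = (5, 1) + (5, 6) = O

3P = O


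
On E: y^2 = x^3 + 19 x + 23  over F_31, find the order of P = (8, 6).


Compute successive multiples of P until we hit O:
  1P = (8, 6)
  2P = (23, 17)
  3P = (19, 19)
  4P = (20, 8)
  5P = (28, 1)
  6P = (28, 30)
  7P = (20, 23)
  8P = (19, 12)
  ... (continuing to 11P)
  11P = O

ord(P) = 11


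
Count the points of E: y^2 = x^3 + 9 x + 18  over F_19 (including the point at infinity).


For each x in F_19, count y with y^2 = x^3 + 9 x + 18 mod 19:
  x = 1: RHS = 9, y in [3, 16]  -> 2 point(s)
  x = 2: RHS = 6, y in [5, 14]  -> 2 point(s)
  x = 4: RHS = 4, y in [2, 17]  -> 2 point(s)
  x = 5: RHS = 17, y in [6, 13]  -> 2 point(s)
  x = 7: RHS = 6, y in [5, 14]  -> 2 point(s)
  x = 9: RHS = 11, y in [7, 12]  -> 2 point(s)
  x = 10: RHS = 6, y in [5, 14]  -> 2 point(s)
  x = 11: RHS = 4, y in [2, 17]  -> 2 point(s)
  x = 12: RHS = 11, y in [7, 12]  -> 2 point(s)
  x = 14: RHS = 0, y in [0]  -> 1 point(s)
  x = 17: RHS = 11, y in [7, 12]  -> 2 point(s)
Affine points: 21. Add the point at infinity: total = 22.

#E(F_19) = 22


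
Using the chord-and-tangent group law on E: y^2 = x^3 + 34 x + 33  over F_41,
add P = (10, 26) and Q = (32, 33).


P != Q, so use the chord formula.
s = (y2 - y1) / (x2 - x1) = (7) / (22) mod 41 = 32
x3 = s^2 - x1 - x2 mod 41 = 32^2 - 10 - 32 = 39
y3 = s (x1 - x3) - y1 mod 41 = 32 * (10 - 39) - 26 = 30

P + Q = (39, 30)


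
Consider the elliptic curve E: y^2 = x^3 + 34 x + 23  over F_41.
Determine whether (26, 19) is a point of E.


Check whether y^2 = x^3 + 34 x + 23 (mod 41) for (x, y) = (26, 19).
LHS: y^2 = 19^2 mod 41 = 33
RHS: x^3 + 34 x + 23 = 26^3 + 34*26 + 23 mod 41 = 33
LHS = RHS

Yes, on the curve


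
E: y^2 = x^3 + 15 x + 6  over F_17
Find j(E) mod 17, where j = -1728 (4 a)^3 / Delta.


Delta = -16(4 a^3 + 27 b^2) mod 17 = 5
-1728 * (4 a)^3 = -1728 * (4*15)^3 mod 17 = 5
j = 5 * 5^(-1) mod 17 = 1

j = 1 (mod 17)


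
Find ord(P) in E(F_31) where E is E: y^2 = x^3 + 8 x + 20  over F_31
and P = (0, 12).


Compute successive multiples of P until we hit O:
  1P = (0, 12)
  2P = (7, 27)
  3P = (21, 5)
  4P = (17, 4)
  5P = (8, 10)
  6P = (25, 2)
  7P = (26, 17)
  8P = (6, 25)
  ... (continuing to 28P)
  28P = O

ord(P) = 28


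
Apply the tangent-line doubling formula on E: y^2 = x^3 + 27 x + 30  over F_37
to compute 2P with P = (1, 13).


Doubling: s = (3 x1^2 + a) / (2 y1)
s = (3*1^2 + 27) / (2*13) mod 37 = 4
x3 = s^2 - 2 x1 mod 37 = 4^2 - 2*1 = 14
y3 = s (x1 - x3) - y1 mod 37 = 4 * (1 - 14) - 13 = 9

2P = (14, 9)


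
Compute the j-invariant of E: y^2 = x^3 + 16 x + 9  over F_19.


Delta = -16(4 a^3 + 27 b^2) mod 19 = 5
-1728 * (4 a)^3 = -1728 * (4*16)^3 mod 19 = 1
j = 1 * 5^(-1) mod 19 = 4

j = 4 (mod 19)


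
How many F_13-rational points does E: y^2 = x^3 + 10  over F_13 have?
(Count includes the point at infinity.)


For each x in F_13, count y with y^2 = x^3 + 0 x + 10 mod 13:
  x = 0: RHS = 10, y in [6, 7]  -> 2 point(s)
  x = 4: RHS = 9, y in [3, 10]  -> 2 point(s)
  x = 10: RHS = 9, y in [3, 10]  -> 2 point(s)
  x = 12: RHS = 9, y in [3, 10]  -> 2 point(s)
Affine points: 8. Add the point at infinity: total = 9.

#E(F_13) = 9


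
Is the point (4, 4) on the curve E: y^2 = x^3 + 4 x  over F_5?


Check whether y^2 = x^3 + 4 x + 0 (mod 5) for (x, y) = (4, 4).
LHS: y^2 = 4^2 mod 5 = 1
RHS: x^3 + 4 x + 0 = 4^3 + 4*4 + 0 mod 5 = 0
LHS != RHS

No, not on the curve


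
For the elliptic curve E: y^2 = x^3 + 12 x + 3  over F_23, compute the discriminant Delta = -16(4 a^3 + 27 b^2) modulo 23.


4 a^3 + 27 b^2 = 4*12^3 + 27*3^2 = 6912 + 243 = 7155
Delta = -16 * (7155) = -114480
Delta mod 23 = 14

Delta = 14 (mod 23)


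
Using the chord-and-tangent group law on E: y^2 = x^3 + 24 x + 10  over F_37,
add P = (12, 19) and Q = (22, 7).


P != Q, so use the chord formula.
s = (y2 - y1) / (x2 - x1) = (25) / (10) mod 37 = 21
x3 = s^2 - x1 - x2 mod 37 = 21^2 - 12 - 22 = 0
y3 = s (x1 - x3) - y1 mod 37 = 21 * (12 - 0) - 19 = 11

P + Q = (0, 11)


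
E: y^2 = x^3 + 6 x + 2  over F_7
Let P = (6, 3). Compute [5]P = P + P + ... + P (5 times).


k = 5 = 101_2 (binary, LSB first: 101)
Double-and-add from P = (6, 3):
  bit 0 = 1: acc = O + (6, 3) = (6, 3)
  bit 1 = 0: acc unchanged = (6, 3)
  bit 2 = 1: acc = (6, 3) + (6, 3) = (6, 4)

5P = (6, 4)


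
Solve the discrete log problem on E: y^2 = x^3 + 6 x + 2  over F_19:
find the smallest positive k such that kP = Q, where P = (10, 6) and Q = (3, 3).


Enumerate multiples of P until we hit Q = (3, 3):
  1P = (10, 6)
  2P = (8, 7)
  3P = (6, 11)
  4P = (1, 16)
  5P = (9, 14)
  6P = (7, 8)
  7P = (13, 15)
  8P = (5, 9)
  9P = (15, 16)
  10P = (17, 18)
  11P = (12, 15)
  12P = (3, 16)
  13P = (3, 3)
Match found at i = 13.

k = 13


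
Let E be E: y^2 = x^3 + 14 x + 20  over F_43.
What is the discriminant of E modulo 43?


4 a^3 + 27 b^2 = 4*14^3 + 27*20^2 = 10976 + 10800 = 21776
Delta = -16 * (21776) = -348416
Delta mod 43 = 13

Delta = 13 (mod 43)


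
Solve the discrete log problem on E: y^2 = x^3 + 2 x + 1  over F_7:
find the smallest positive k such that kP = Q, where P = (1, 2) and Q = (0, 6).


Enumerate multiples of P until we hit Q = (0, 6):
  1P = (1, 2)
  2P = (0, 1)
  3P = (0, 6)
Match found at i = 3.

k = 3


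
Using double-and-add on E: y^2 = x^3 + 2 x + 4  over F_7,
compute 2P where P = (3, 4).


k = 2 = 10_2 (binary, LSB first: 01)
Double-and-add from P = (3, 4):
  bit 0 = 0: acc unchanged = O
  bit 1 = 1: acc = O + (2, 4) = (2, 4)

2P = (2, 4)


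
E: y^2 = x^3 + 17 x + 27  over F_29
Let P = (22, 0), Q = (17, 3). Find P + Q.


P != Q, so use the chord formula.
s = (y2 - y1) / (x2 - x1) = (3) / (24) mod 29 = 11
x3 = s^2 - x1 - x2 mod 29 = 11^2 - 22 - 17 = 24
y3 = s (x1 - x3) - y1 mod 29 = 11 * (22 - 24) - 0 = 7

P + Q = (24, 7)


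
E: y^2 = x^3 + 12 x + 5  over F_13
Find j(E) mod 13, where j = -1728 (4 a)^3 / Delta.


Delta = -16(4 a^3 + 27 b^2) mod 13 = 2
-1728 * (4 a)^3 = -1728 * (4*12)^3 mod 13 = 1
j = 1 * 2^(-1) mod 13 = 7

j = 7 (mod 13)


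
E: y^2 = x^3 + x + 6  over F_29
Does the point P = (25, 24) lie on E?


Check whether y^2 = x^3 + 1 x + 6 (mod 29) for (x, y) = (25, 24).
LHS: y^2 = 24^2 mod 29 = 25
RHS: x^3 + 1 x + 6 = 25^3 + 1*25 + 6 mod 29 = 25
LHS = RHS

Yes, on the curve


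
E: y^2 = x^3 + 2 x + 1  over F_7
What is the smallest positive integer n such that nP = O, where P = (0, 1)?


Compute successive multiples of P until we hit O:
  1P = (0, 1)
  2P = (1, 5)
  3P = (1, 2)
  4P = (0, 6)
  5P = O

ord(P) = 5


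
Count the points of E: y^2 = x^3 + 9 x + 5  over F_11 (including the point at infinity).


For each x in F_11, count y with y^2 = x^3 + 9 x + 5 mod 11:
  x = 0: RHS = 5, y in [4, 7]  -> 2 point(s)
  x = 1: RHS = 4, y in [2, 9]  -> 2 point(s)
  x = 2: RHS = 9, y in [3, 8]  -> 2 point(s)
  x = 3: RHS = 4, y in [2, 9]  -> 2 point(s)
  x = 6: RHS = 0, y in [0]  -> 1 point(s)
  x = 7: RHS = 4, y in [2, 9]  -> 2 point(s)
  x = 9: RHS = 1, y in [1, 10]  -> 2 point(s)
Affine points: 13. Add the point at infinity: total = 14.

#E(F_11) = 14


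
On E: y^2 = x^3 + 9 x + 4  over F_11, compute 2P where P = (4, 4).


Doubling: s = (3 x1^2 + a) / (2 y1)
s = (3*4^2 + 9) / (2*4) mod 11 = 3
x3 = s^2 - 2 x1 mod 11 = 3^2 - 2*4 = 1
y3 = s (x1 - x3) - y1 mod 11 = 3 * (4 - 1) - 4 = 5

2P = (1, 5)


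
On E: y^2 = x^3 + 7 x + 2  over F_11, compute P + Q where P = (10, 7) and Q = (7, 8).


P != Q, so use the chord formula.
s = (y2 - y1) / (x2 - x1) = (1) / (8) mod 11 = 7
x3 = s^2 - x1 - x2 mod 11 = 7^2 - 10 - 7 = 10
y3 = s (x1 - x3) - y1 mod 11 = 7 * (10 - 10) - 7 = 4

P + Q = (10, 4)


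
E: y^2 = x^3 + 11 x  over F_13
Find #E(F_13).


For each x in F_13, count y with y^2 = x^3 + 11 x + 0 mod 13:
  x = 0: RHS = 0, y in [0]  -> 1 point(s)
  x = 1: RHS = 12, y in [5, 8]  -> 2 point(s)
  x = 2: RHS = 4, y in [2, 11]  -> 2 point(s)
  x = 4: RHS = 4, y in [2, 11]  -> 2 point(s)
  x = 6: RHS = 9, y in [3, 10]  -> 2 point(s)
  x = 7: RHS = 4, y in [2, 11]  -> 2 point(s)
  x = 9: RHS = 9, y in [3, 10]  -> 2 point(s)
  x = 11: RHS = 9, y in [3, 10]  -> 2 point(s)
  x = 12: RHS = 1, y in [1, 12]  -> 2 point(s)
Affine points: 17. Add the point at infinity: total = 18.

#E(F_13) = 18


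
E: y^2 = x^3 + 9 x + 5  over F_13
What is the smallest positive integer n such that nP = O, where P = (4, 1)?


Compute successive multiples of P until we hit O:
  1P = (4, 1)
  2P = (8, 2)
  3P = (10, 4)
  4P = (9, 3)
  5P = (9, 10)
  6P = (10, 9)
  7P = (8, 11)
  8P = (4, 12)
  ... (continuing to 9P)
  9P = O

ord(P) = 9


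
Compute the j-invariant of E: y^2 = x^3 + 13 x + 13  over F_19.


Delta = -16(4 a^3 + 27 b^2) mod 19 = 1
-1728 * (4 a)^3 = -1728 * (4*13)^3 mod 19 = 8
j = 8 * 1^(-1) mod 19 = 8

j = 8 (mod 19)


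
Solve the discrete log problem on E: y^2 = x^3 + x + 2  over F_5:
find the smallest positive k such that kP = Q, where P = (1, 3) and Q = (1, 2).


Enumerate multiples of P until we hit Q = (1, 2):
  1P = (1, 3)
  2P = (4, 0)
  3P = (1, 2)
Match found at i = 3.

k = 3


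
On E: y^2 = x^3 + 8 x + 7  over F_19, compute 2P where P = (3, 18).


Doubling: s = (3 x1^2 + a) / (2 y1)
s = (3*3^2 + 8) / (2*18) mod 19 = 11
x3 = s^2 - 2 x1 mod 19 = 11^2 - 2*3 = 1
y3 = s (x1 - x3) - y1 mod 19 = 11 * (3 - 1) - 18 = 4

2P = (1, 4)


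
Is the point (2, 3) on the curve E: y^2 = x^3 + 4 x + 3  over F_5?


Check whether y^2 = x^3 + 4 x + 3 (mod 5) for (x, y) = (2, 3).
LHS: y^2 = 3^2 mod 5 = 4
RHS: x^3 + 4 x + 3 = 2^3 + 4*2 + 3 mod 5 = 4
LHS = RHS

Yes, on the curve


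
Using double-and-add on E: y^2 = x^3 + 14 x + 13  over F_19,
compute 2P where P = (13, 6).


k = 2 = 10_2 (binary, LSB first: 01)
Double-and-add from P = (13, 6):
  bit 0 = 0: acc unchanged = O
  bit 1 = 1: acc = O + (4, 0) = (4, 0)

2P = (4, 0)


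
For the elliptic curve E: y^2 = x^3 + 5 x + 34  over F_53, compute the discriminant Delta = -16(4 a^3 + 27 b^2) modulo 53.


4 a^3 + 27 b^2 = 4*5^3 + 27*34^2 = 500 + 31212 = 31712
Delta = -16 * (31712) = -507392
Delta mod 53 = 30

Delta = 30 (mod 53)


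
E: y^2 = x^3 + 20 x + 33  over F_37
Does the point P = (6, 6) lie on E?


Check whether y^2 = x^3 + 20 x + 33 (mod 37) for (x, y) = (6, 6).
LHS: y^2 = 6^2 mod 37 = 36
RHS: x^3 + 20 x + 33 = 6^3 + 20*6 + 33 mod 37 = 36
LHS = RHS

Yes, on the curve


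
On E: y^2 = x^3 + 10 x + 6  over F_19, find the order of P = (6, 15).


Compute successive multiples of P until we hit O:
  1P = (6, 15)
  2P = (12, 7)
  3P = (7, 18)
  4P = (15, 15)
  5P = (17, 4)
  6P = (16, 14)
  7P = (1, 13)
  8P = (0, 14)
  ... (continuing to 23P)
  23P = O

ord(P) = 23


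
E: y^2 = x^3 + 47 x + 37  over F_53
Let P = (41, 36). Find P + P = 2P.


Doubling: s = (3 x1^2 + a) / (2 y1)
s = (3*41^2 + 47) / (2*36) mod 53 = 28
x3 = s^2 - 2 x1 mod 53 = 28^2 - 2*41 = 13
y3 = s (x1 - x3) - y1 mod 53 = 28 * (41 - 13) - 36 = 6

2P = (13, 6)


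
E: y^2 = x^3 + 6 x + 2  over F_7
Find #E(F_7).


For each x in F_7, count y with y^2 = x^3 + 6 x + 2 mod 7:
  x = 0: RHS = 2, y in [3, 4]  -> 2 point(s)
  x = 1: RHS = 2, y in [3, 4]  -> 2 point(s)
  x = 2: RHS = 1, y in [1, 6]  -> 2 point(s)
  x = 6: RHS = 2, y in [3, 4]  -> 2 point(s)
Affine points: 8. Add the point at infinity: total = 9.

#E(F_7) = 9


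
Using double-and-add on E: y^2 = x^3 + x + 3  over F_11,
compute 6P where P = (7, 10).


k = 6 = 110_2 (binary, LSB first: 011)
Double-and-add from P = (7, 10):
  bit 0 = 0: acc unchanged = O
  bit 1 = 1: acc = O + (6, 4) = (6, 4)
  bit 2 = 1: acc = (6, 4) + (4, 4) = (1, 7)

6P = (1, 7)


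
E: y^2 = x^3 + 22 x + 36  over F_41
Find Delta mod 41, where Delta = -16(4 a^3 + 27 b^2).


4 a^3 + 27 b^2 = 4*22^3 + 27*36^2 = 42592 + 34992 = 77584
Delta = -16 * (77584) = -1241344
Delta mod 41 = 13

Delta = 13 (mod 41)


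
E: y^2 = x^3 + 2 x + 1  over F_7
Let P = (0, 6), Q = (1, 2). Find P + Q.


P != Q, so use the chord formula.
s = (y2 - y1) / (x2 - x1) = (3) / (1) mod 7 = 3
x3 = s^2 - x1 - x2 mod 7 = 3^2 - 0 - 1 = 1
y3 = s (x1 - x3) - y1 mod 7 = 3 * (0 - 1) - 6 = 5

P + Q = (1, 5)


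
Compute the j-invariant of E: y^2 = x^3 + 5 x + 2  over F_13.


Delta = -16(4 a^3 + 27 b^2) mod 13 = 9
-1728 * (4 a)^3 = -1728 * (4*5)^3 mod 13 = 5
j = 5 * 9^(-1) mod 13 = 2

j = 2 (mod 13)


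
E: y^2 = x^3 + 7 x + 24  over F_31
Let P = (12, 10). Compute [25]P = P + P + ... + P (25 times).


k = 25 = 11001_2 (binary, LSB first: 10011)
Double-and-add from P = (12, 10):
  bit 0 = 1: acc = O + (12, 10) = (12, 10)
  bit 1 = 0: acc unchanged = (12, 10)
  bit 2 = 0: acc unchanged = (12, 10)
  bit 3 = 1: acc = (12, 10) + (19, 14) = (25, 18)
  bit 4 = 1: acc = (25, 18) + (13, 7) = (13, 24)

25P = (13, 24)


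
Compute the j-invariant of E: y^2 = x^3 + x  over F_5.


Delta = -16(4 a^3 + 27 b^2) mod 5 = 1
-1728 * (4 a)^3 = -1728 * (4*1)^3 mod 5 = 3
j = 3 * 1^(-1) mod 5 = 3

j = 3 (mod 5)


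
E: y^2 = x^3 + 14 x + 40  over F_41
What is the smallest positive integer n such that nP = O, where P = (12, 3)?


Compute successive multiples of P until we hit O:
  1P = (12, 3)
  2P = (12, 38)
  3P = O

ord(P) = 3


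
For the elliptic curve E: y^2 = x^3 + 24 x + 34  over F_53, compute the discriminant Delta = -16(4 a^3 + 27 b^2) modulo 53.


4 a^3 + 27 b^2 = 4*24^3 + 27*34^2 = 55296 + 31212 = 86508
Delta = -16 * (86508) = -1384128
Delta mod 53 = 20

Delta = 20 (mod 53)


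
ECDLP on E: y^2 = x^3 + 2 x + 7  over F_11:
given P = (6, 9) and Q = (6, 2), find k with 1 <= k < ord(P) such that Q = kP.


Enumerate multiples of P until we hit Q = (6, 2):
  1P = (6, 9)
  2P = (10, 2)
  3P = (7, 1)
  4P = (7, 10)
  5P = (10, 9)
  6P = (6, 2)
Match found at i = 6.

k = 6


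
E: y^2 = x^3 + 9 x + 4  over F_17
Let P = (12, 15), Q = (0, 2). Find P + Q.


P != Q, so use the chord formula.
s = (y2 - y1) / (x2 - x1) = (4) / (5) mod 17 = 11
x3 = s^2 - x1 - x2 mod 17 = 11^2 - 12 - 0 = 7
y3 = s (x1 - x3) - y1 mod 17 = 11 * (12 - 7) - 15 = 6

P + Q = (7, 6)


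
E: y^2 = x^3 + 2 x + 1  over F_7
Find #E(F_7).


For each x in F_7, count y with y^2 = x^3 + 2 x + 1 mod 7:
  x = 0: RHS = 1, y in [1, 6]  -> 2 point(s)
  x = 1: RHS = 4, y in [2, 5]  -> 2 point(s)
Affine points: 4. Add the point at infinity: total = 5.

#E(F_7) = 5


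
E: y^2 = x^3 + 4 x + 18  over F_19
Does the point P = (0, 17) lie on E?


Check whether y^2 = x^3 + 4 x + 18 (mod 19) for (x, y) = (0, 17).
LHS: y^2 = 17^2 mod 19 = 4
RHS: x^3 + 4 x + 18 = 0^3 + 4*0 + 18 mod 19 = 18
LHS != RHS

No, not on the curve


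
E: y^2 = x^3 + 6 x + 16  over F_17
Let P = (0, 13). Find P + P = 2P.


Doubling: s = (3 x1^2 + a) / (2 y1)
s = (3*0^2 + 6) / (2*13) mod 17 = 12
x3 = s^2 - 2 x1 mod 17 = 12^2 - 2*0 = 8
y3 = s (x1 - x3) - y1 mod 17 = 12 * (0 - 8) - 13 = 10

2P = (8, 10)


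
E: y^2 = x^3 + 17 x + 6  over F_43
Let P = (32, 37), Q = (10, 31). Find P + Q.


P != Q, so use the chord formula.
s = (y2 - y1) / (x2 - x1) = (37) / (21) mod 43 = 12
x3 = s^2 - x1 - x2 mod 43 = 12^2 - 32 - 10 = 16
y3 = s (x1 - x3) - y1 mod 43 = 12 * (32 - 16) - 37 = 26

P + Q = (16, 26)


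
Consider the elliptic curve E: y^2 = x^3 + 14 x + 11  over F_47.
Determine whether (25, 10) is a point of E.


Check whether y^2 = x^3 + 14 x + 11 (mod 47) for (x, y) = (25, 10).
LHS: y^2 = 10^2 mod 47 = 6
RHS: x^3 + 14 x + 11 = 25^3 + 14*25 + 11 mod 47 = 6
LHS = RHS

Yes, on the curve


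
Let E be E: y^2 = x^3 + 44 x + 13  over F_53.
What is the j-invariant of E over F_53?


Delta = -16(4 a^3 + 27 b^2) mod 53 = 42
-1728 * (4 a)^3 = -1728 * (4*44)^3 mod 53 = 35
j = 35 * 42^(-1) mod 53 = 45

j = 45 (mod 53)


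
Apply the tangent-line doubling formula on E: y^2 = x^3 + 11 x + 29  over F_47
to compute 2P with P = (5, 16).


Doubling: s = (3 x1^2 + a) / (2 y1)
s = (3*5^2 + 11) / (2*16) mod 47 = 35
x3 = s^2 - 2 x1 mod 47 = 35^2 - 2*5 = 40
y3 = s (x1 - x3) - y1 mod 47 = 35 * (5 - 40) - 16 = 28

2P = (40, 28)


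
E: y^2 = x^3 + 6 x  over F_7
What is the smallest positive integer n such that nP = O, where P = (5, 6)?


Compute successive multiples of P until we hit O:
  1P = (5, 6)
  2P = (1, 0)
  3P = (5, 1)
  4P = O

ord(P) = 4


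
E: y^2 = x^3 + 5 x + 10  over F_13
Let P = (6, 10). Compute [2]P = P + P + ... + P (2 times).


k = 2 = 10_2 (binary, LSB first: 01)
Double-and-add from P = (6, 10):
  bit 0 = 0: acc unchanged = O
  bit 1 = 1: acc = O + (0, 7) = (0, 7)

2P = (0, 7)


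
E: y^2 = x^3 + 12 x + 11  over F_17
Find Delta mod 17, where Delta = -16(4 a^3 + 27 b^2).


4 a^3 + 27 b^2 = 4*12^3 + 27*11^2 = 6912 + 3267 = 10179
Delta = -16 * (10179) = -162864
Delta mod 17 = 13

Delta = 13 (mod 17)


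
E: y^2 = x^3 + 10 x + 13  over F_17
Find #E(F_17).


For each x in F_17, count y with y^2 = x^3 + 10 x + 13 mod 17:
  x = 0: RHS = 13, y in [8, 9]  -> 2 point(s)
  x = 3: RHS = 2, y in [6, 11]  -> 2 point(s)
  x = 4: RHS = 15, y in [7, 10]  -> 2 point(s)
  x = 5: RHS = 1, y in [1, 16]  -> 2 point(s)
  x = 6: RHS = 0, y in [0]  -> 1 point(s)
  x = 7: RHS = 1, y in [1, 16]  -> 2 point(s)
  x = 9: RHS = 16, y in [4, 13]  -> 2 point(s)
  x = 10: RHS = 8, y in [5, 12]  -> 2 point(s)
  x = 11: RHS = 9, y in [3, 14]  -> 2 point(s)
  x = 12: RHS = 8, y in [5, 12]  -> 2 point(s)
  x = 15: RHS = 2, y in [6, 11]  -> 2 point(s)
  x = 16: RHS = 2, y in [6, 11]  -> 2 point(s)
Affine points: 23. Add the point at infinity: total = 24.

#E(F_17) = 24


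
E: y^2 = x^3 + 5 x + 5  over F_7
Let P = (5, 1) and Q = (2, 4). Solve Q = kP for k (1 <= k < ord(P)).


Enumerate multiples of P until we hit Q = (2, 4):
  1P = (5, 1)
  2P = (1, 5)
  3P = (2, 3)
  4P = (2, 4)
Match found at i = 4.

k = 4


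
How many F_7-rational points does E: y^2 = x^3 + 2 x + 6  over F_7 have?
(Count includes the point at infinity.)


For each x in F_7, count y with y^2 = x^3 + 2 x + 6 mod 7:
  x = 1: RHS = 2, y in [3, 4]  -> 2 point(s)
  x = 2: RHS = 4, y in [2, 5]  -> 2 point(s)
  x = 3: RHS = 4, y in [2, 5]  -> 2 point(s)
  x = 4: RHS = 1, y in [1, 6]  -> 2 point(s)
  x = 5: RHS = 1, y in [1, 6]  -> 2 point(s)
Affine points: 10. Add the point at infinity: total = 11.

#E(F_7) = 11


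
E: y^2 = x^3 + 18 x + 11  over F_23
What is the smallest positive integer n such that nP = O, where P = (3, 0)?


Compute successive multiples of P until we hit O:
  1P = (3, 0)
  2P = O

ord(P) = 2


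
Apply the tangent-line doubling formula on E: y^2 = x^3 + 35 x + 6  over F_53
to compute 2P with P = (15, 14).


Doubling: s = (3 x1^2 + a) / (2 y1)
s = (3*15^2 + 35) / (2*14) mod 53 = 14
x3 = s^2 - 2 x1 mod 53 = 14^2 - 2*15 = 7
y3 = s (x1 - x3) - y1 mod 53 = 14 * (15 - 7) - 14 = 45

2P = (7, 45)


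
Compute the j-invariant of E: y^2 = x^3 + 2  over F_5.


Delta = -16(4 a^3 + 27 b^2) mod 5 = 2
-1728 * (4 a)^3 = -1728 * (4*0)^3 mod 5 = 0
j = 0 * 2^(-1) mod 5 = 0

j = 0 (mod 5)


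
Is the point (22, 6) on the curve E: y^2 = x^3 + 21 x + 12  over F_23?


Check whether y^2 = x^3 + 21 x + 12 (mod 23) for (x, y) = (22, 6).
LHS: y^2 = 6^2 mod 23 = 13
RHS: x^3 + 21 x + 12 = 22^3 + 21*22 + 12 mod 23 = 13
LHS = RHS

Yes, on the curve


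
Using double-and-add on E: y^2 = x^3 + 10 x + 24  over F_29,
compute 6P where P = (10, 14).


k = 6 = 110_2 (binary, LSB first: 011)
Double-and-add from P = (10, 14):
  bit 0 = 0: acc unchanged = O
  bit 1 = 1: acc = O + (3, 20) = (3, 20)
  bit 2 = 1: acc = (3, 20) + (1, 21) = (18, 2)

6P = (18, 2)


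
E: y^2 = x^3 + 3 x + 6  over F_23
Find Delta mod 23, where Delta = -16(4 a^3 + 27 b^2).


4 a^3 + 27 b^2 = 4*3^3 + 27*6^2 = 108 + 972 = 1080
Delta = -16 * (1080) = -17280
Delta mod 23 = 16

Delta = 16 (mod 23)


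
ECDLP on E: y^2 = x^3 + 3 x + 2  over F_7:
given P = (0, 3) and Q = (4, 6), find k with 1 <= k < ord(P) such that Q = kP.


Enumerate multiples of P until we hit Q = (4, 6):
  1P = (0, 3)
  2P = (2, 3)
  3P = (5, 4)
  4P = (4, 6)
Match found at i = 4.

k = 4


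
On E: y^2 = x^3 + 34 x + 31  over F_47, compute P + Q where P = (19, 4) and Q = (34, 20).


P != Q, so use the chord formula.
s = (y2 - y1) / (x2 - x1) = (16) / (15) mod 47 = 23
x3 = s^2 - x1 - x2 mod 47 = 23^2 - 19 - 34 = 6
y3 = s (x1 - x3) - y1 mod 47 = 23 * (19 - 6) - 4 = 13

P + Q = (6, 13)


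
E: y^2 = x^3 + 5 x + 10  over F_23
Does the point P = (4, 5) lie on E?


Check whether y^2 = x^3 + 5 x + 10 (mod 23) for (x, y) = (4, 5).
LHS: y^2 = 5^2 mod 23 = 2
RHS: x^3 + 5 x + 10 = 4^3 + 5*4 + 10 mod 23 = 2
LHS = RHS

Yes, on the curve


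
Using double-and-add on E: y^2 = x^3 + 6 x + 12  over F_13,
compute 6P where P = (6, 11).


k = 6 = 110_2 (binary, LSB first: 011)
Double-and-add from P = (6, 11):
  bit 0 = 0: acc unchanged = O
  bit 1 = 1: acc = O + (4, 10) = (4, 10)
  bit 2 = 1: acc = (4, 10) + (8, 0) = (4, 3)

6P = (4, 3)


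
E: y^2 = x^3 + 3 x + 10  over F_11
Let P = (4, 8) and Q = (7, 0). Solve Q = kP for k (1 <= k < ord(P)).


Enumerate multiples of P until we hit Q = (7, 0):
  1P = (4, 8)
  2P = (1, 5)
  3P = (7, 0)
Match found at i = 3.

k = 3


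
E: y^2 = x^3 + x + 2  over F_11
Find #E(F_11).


For each x in F_11, count y with y^2 = x^3 + 1 x + 2 mod 11:
  x = 1: RHS = 4, y in [2, 9]  -> 2 point(s)
  x = 2: RHS = 1, y in [1, 10]  -> 2 point(s)
  x = 4: RHS = 4, y in [2, 9]  -> 2 point(s)
  x = 5: RHS = 0, y in [0]  -> 1 point(s)
  x = 6: RHS = 4, y in [2, 9]  -> 2 point(s)
  x = 7: RHS = 0, y in [0]  -> 1 point(s)
  x = 8: RHS = 5, y in [4, 7]  -> 2 point(s)
  x = 9: RHS = 3, y in [5, 6]  -> 2 point(s)
  x = 10: RHS = 0, y in [0]  -> 1 point(s)
Affine points: 15. Add the point at infinity: total = 16.

#E(F_11) = 16


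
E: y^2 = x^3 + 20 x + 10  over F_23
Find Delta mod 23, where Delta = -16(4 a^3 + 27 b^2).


4 a^3 + 27 b^2 = 4*20^3 + 27*10^2 = 32000 + 2700 = 34700
Delta = -16 * (34700) = -555200
Delta mod 23 = 20

Delta = 20 (mod 23)


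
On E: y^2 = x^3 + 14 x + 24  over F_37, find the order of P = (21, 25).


Compute successive multiples of P until we hit O:
  1P = (21, 25)
  2P = (5, 21)
  3P = (18, 22)
  4P = (36, 34)
  5P = (7, 13)
  6P = (12, 25)
  7P = (4, 12)
  8P = (9, 19)
  ... (continuing to 31P)
  31P = O

ord(P) = 31


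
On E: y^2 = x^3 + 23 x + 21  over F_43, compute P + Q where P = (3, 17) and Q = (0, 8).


P != Q, so use the chord formula.
s = (y2 - y1) / (x2 - x1) = (34) / (40) mod 43 = 3
x3 = s^2 - x1 - x2 mod 43 = 3^2 - 3 - 0 = 6
y3 = s (x1 - x3) - y1 mod 43 = 3 * (3 - 6) - 17 = 17

P + Q = (6, 17)


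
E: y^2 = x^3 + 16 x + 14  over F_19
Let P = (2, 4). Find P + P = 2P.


Doubling: s = (3 x1^2 + a) / (2 y1)
s = (3*2^2 + 16) / (2*4) mod 19 = 13
x3 = s^2 - 2 x1 mod 19 = 13^2 - 2*2 = 13
y3 = s (x1 - x3) - y1 mod 19 = 13 * (2 - 13) - 4 = 5

2P = (13, 5)


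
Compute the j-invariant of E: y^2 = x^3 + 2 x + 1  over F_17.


Delta = -16(4 a^3 + 27 b^2) mod 17 = 8
-1728 * (4 a)^3 = -1728 * (4*2)^3 mod 17 = 12
j = 12 * 8^(-1) mod 17 = 10

j = 10 (mod 17)


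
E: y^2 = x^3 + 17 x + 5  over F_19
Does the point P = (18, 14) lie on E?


Check whether y^2 = x^3 + 17 x + 5 (mod 19) for (x, y) = (18, 14).
LHS: y^2 = 14^2 mod 19 = 6
RHS: x^3 + 17 x + 5 = 18^3 + 17*18 + 5 mod 19 = 6
LHS = RHS

Yes, on the curve


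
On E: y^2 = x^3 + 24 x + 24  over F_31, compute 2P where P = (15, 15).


Doubling: s = (3 x1^2 + a) / (2 y1)
s = (3*15^2 + 24) / (2*15) mod 31 = 14
x3 = s^2 - 2 x1 mod 31 = 14^2 - 2*15 = 11
y3 = s (x1 - x3) - y1 mod 31 = 14 * (15 - 11) - 15 = 10

2P = (11, 10)


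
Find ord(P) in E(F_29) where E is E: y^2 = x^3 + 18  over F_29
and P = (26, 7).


Compute successive multiples of P until we hit O:
  1P = (26, 7)
  2P = (22, 9)
  3P = (3, 25)
  4P = (9, 15)
  5P = (17, 28)
  6P = (14, 23)
  7P = (23, 18)
  8P = (16, 24)
  ... (continuing to 30P)
  30P = O

ord(P) = 30


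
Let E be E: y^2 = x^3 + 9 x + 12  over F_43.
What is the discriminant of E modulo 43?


4 a^3 + 27 b^2 = 4*9^3 + 27*12^2 = 2916 + 3888 = 6804
Delta = -16 * (6804) = -108864
Delta mod 43 = 12

Delta = 12 (mod 43)


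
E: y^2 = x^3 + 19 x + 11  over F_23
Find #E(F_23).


For each x in F_23, count y with y^2 = x^3 + 19 x + 11 mod 23:
  x = 1: RHS = 8, y in [10, 13]  -> 2 point(s)
  x = 3: RHS = 3, y in [7, 16]  -> 2 point(s)
  x = 4: RHS = 13, y in [6, 17]  -> 2 point(s)
  x = 5: RHS = 1, y in [1, 22]  -> 2 point(s)
  x = 7: RHS = 4, y in [2, 21]  -> 2 point(s)
  x = 8: RHS = 8, y in [10, 13]  -> 2 point(s)
  x = 12: RHS = 12, y in [9, 14]  -> 2 point(s)
  x = 14: RHS = 8, y in [10, 13]  -> 2 point(s)
  x = 16: RHS = 18, y in [8, 15]  -> 2 point(s)
  x = 17: RHS = 3, y in [7, 16]  -> 2 point(s)
  x = 19: RHS = 9, y in [3, 20]  -> 2 point(s)
Affine points: 22. Add the point at infinity: total = 23.

#E(F_23) = 23


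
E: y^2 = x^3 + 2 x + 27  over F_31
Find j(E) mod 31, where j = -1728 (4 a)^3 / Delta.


Delta = -16(4 a^3 + 27 b^2) mod 31 = 16
-1728 * (4 a)^3 = -1728 * (4*2)^3 mod 31 = 4
j = 4 * 16^(-1) mod 31 = 8

j = 8 (mod 31)


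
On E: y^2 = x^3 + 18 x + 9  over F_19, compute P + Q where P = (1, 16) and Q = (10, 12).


P != Q, so use the chord formula.
s = (y2 - y1) / (x2 - x1) = (15) / (9) mod 19 = 8
x3 = s^2 - x1 - x2 mod 19 = 8^2 - 1 - 10 = 15
y3 = s (x1 - x3) - y1 mod 19 = 8 * (1 - 15) - 16 = 5

P + Q = (15, 5)


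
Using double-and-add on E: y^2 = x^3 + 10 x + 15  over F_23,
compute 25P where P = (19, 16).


k = 25 = 11001_2 (binary, LSB first: 10011)
Double-and-add from P = (19, 16):
  bit 0 = 1: acc = O + (19, 16) = (19, 16)
  bit 1 = 0: acc unchanged = (19, 16)
  bit 2 = 0: acc unchanged = (19, 16)
  bit 3 = 1: acc = (19, 16) + (14, 1) = (22, 21)
  bit 4 = 1: acc = (22, 21) + (18, 22) = (19, 7)

25P = (19, 7)


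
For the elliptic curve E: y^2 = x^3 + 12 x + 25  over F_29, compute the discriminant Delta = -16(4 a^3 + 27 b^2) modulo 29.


4 a^3 + 27 b^2 = 4*12^3 + 27*25^2 = 6912 + 16875 = 23787
Delta = -16 * (23787) = -380592
Delta mod 29 = 4

Delta = 4 (mod 29)


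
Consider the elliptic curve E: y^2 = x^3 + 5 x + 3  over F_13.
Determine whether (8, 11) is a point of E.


Check whether y^2 = x^3 + 5 x + 3 (mod 13) for (x, y) = (8, 11).
LHS: y^2 = 11^2 mod 13 = 4
RHS: x^3 + 5 x + 3 = 8^3 + 5*8 + 3 mod 13 = 9
LHS != RHS

No, not on the curve


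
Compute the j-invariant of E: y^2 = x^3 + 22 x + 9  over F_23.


Delta = -16(4 a^3 + 27 b^2) mod 23 = 9
-1728 * (4 a)^3 = -1728 * (4*22)^3 mod 23 = 8
j = 8 * 9^(-1) mod 23 = 6

j = 6 (mod 23)


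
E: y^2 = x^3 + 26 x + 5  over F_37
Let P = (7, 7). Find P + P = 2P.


Doubling: s = (3 x1^2 + a) / (2 y1)
s = (3*7^2 + 26) / (2*7) mod 37 = 15
x3 = s^2 - 2 x1 mod 37 = 15^2 - 2*7 = 26
y3 = s (x1 - x3) - y1 mod 37 = 15 * (7 - 26) - 7 = 4

2P = (26, 4)


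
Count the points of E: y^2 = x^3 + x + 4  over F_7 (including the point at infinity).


For each x in F_7, count y with y^2 = x^3 + 1 x + 4 mod 7:
  x = 0: RHS = 4, y in [2, 5]  -> 2 point(s)
  x = 2: RHS = 0, y in [0]  -> 1 point(s)
  x = 4: RHS = 2, y in [3, 4]  -> 2 point(s)
  x = 5: RHS = 1, y in [1, 6]  -> 2 point(s)
  x = 6: RHS = 2, y in [3, 4]  -> 2 point(s)
Affine points: 9. Add the point at infinity: total = 10.

#E(F_7) = 10


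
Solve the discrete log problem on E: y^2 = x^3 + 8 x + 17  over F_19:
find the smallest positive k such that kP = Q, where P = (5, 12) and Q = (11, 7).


Enumerate multiples of P until we hit Q = (11, 7):
  1P = (5, 12)
  2P = (14, 2)
  3P = (1, 11)
  4P = (0, 13)
  5P = (11, 12)
  6P = (3, 7)
  7P = (3, 12)
  8P = (11, 7)
Match found at i = 8.

k = 8


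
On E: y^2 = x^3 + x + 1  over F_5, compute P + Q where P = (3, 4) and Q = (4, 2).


P != Q, so use the chord formula.
s = (y2 - y1) / (x2 - x1) = (3) / (1) mod 5 = 3
x3 = s^2 - x1 - x2 mod 5 = 3^2 - 3 - 4 = 2
y3 = s (x1 - x3) - y1 mod 5 = 3 * (3 - 2) - 4 = 4

P + Q = (2, 4)


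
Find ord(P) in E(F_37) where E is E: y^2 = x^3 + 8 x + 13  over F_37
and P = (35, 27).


Compute successive multiples of P until we hit O:
  1P = (35, 27)
  2P = (5, 17)
  3P = (30, 24)
  4P = (36, 2)
  5P = (36, 35)
  6P = (30, 13)
  7P = (5, 20)
  8P = (35, 10)
  ... (continuing to 9P)
  9P = O

ord(P) = 9


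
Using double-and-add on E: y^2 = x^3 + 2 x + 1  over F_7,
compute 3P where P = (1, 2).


k = 3 = 11_2 (binary, LSB first: 11)
Double-and-add from P = (1, 2):
  bit 0 = 1: acc = O + (1, 2) = (1, 2)
  bit 1 = 1: acc = (1, 2) + (0, 1) = (0, 6)

3P = (0, 6)


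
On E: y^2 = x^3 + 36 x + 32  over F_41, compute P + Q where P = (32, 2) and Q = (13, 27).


P != Q, so use the chord formula.
s = (y2 - y1) / (x2 - x1) = (25) / (22) mod 41 = 3
x3 = s^2 - x1 - x2 mod 41 = 3^2 - 32 - 13 = 5
y3 = s (x1 - x3) - y1 mod 41 = 3 * (32 - 5) - 2 = 38

P + Q = (5, 38)


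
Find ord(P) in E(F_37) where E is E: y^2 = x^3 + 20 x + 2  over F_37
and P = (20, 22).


Compute successive multiples of P until we hit O:
  1P = (20, 22)
  2P = (31, 6)
  3P = (19, 27)
  4P = (23, 30)
  5P = (34, 27)
  6P = (29, 25)
  7P = (21, 27)
  8P = (21, 10)
  ... (continuing to 15P)
  15P = O

ord(P) = 15


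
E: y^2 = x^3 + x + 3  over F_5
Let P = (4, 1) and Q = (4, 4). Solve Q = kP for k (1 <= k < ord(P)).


Enumerate multiples of P until we hit Q = (4, 4):
  1P = (4, 1)
  2P = (1, 0)
  3P = (4, 4)
Match found at i = 3.

k = 3


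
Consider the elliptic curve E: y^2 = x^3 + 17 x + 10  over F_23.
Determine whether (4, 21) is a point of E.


Check whether y^2 = x^3 + 17 x + 10 (mod 23) for (x, y) = (4, 21).
LHS: y^2 = 21^2 mod 23 = 4
RHS: x^3 + 17 x + 10 = 4^3 + 17*4 + 10 mod 23 = 4
LHS = RHS

Yes, on the curve


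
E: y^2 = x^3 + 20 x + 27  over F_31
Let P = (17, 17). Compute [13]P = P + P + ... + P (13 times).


k = 13 = 1101_2 (binary, LSB first: 1011)
Double-and-add from P = (17, 17):
  bit 0 = 1: acc = O + (17, 17) = (17, 17)
  bit 1 = 0: acc unchanged = (17, 17)
  bit 2 = 1: acc = (17, 17) + (5, 2) = (28, 8)
  bit 3 = 1: acc = (28, 8) + (29, 17) = (24, 28)

13P = (24, 28)


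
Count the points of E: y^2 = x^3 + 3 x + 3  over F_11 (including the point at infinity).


For each x in F_11, count y with y^2 = x^3 + 3 x + 3 mod 11:
  x = 0: RHS = 3, y in [5, 6]  -> 2 point(s)
  x = 5: RHS = 0, y in [0]  -> 1 point(s)
  x = 7: RHS = 4, y in [2, 9]  -> 2 point(s)
  x = 8: RHS = 0, y in [0]  -> 1 point(s)
  x = 9: RHS = 0, y in [0]  -> 1 point(s)
Affine points: 7. Add the point at infinity: total = 8.

#E(F_11) = 8


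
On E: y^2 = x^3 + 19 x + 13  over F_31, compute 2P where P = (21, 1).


Doubling: s = (3 x1^2 + a) / (2 y1)
s = (3*21^2 + 19) / (2*1) mod 31 = 20
x3 = s^2 - 2 x1 mod 31 = 20^2 - 2*21 = 17
y3 = s (x1 - x3) - y1 mod 31 = 20 * (21 - 17) - 1 = 17

2P = (17, 17)


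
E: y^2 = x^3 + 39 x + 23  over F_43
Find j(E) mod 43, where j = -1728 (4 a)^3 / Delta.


Delta = -16(4 a^3 + 27 b^2) mod 43 = 28
-1728 * (4 a)^3 = -1728 * (4*39)^3 mod 43 = 2
j = 2 * 28^(-1) mod 43 = 40

j = 40 (mod 43)


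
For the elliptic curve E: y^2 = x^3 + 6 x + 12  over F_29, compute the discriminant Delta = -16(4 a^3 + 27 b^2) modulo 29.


4 a^3 + 27 b^2 = 4*6^3 + 27*12^2 = 864 + 3888 = 4752
Delta = -16 * (4752) = -76032
Delta mod 29 = 6

Delta = 6 (mod 29)


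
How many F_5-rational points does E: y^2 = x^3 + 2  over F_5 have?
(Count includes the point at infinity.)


For each x in F_5, count y with y^2 = x^3 + 0 x + 2 mod 5:
  x = 2: RHS = 0, y in [0]  -> 1 point(s)
  x = 3: RHS = 4, y in [2, 3]  -> 2 point(s)
  x = 4: RHS = 1, y in [1, 4]  -> 2 point(s)
Affine points: 5. Add the point at infinity: total = 6.

#E(F_5) = 6


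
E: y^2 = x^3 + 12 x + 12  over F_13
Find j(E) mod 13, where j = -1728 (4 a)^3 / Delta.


Delta = -16(4 a^3 + 27 b^2) mod 13 = 9
-1728 * (4 a)^3 = -1728 * (4*12)^3 mod 13 = 1
j = 1 * 9^(-1) mod 13 = 3

j = 3 (mod 13)


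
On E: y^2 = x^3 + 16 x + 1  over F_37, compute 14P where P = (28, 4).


k = 14 = 1110_2 (binary, LSB first: 0111)
Double-and-add from P = (28, 4):
  bit 0 = 0: acc unchanged = O
  bit 1 = 1: acc = O + (18, 33) = (18, 33)
  bit 2 = 1: acc = (18, 33) + (0, 1) = (8, 30)
  bit 3 = 1: acc = (8, 30) + (27, 5) = (23, 17)

14P = (23, 17)


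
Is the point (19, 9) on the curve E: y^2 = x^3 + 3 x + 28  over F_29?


Check whether y^2 = x^3 + 3 x + 28 (mod 29) for (x, y) = (19, 9).
LHS: y^2 = 9^2 mod 29 = 23
RHS: x^3 + 3 x + 28 = 19^3 + 3*19 + 28 mod 29 = 13
LHS != RHS

No, not on the curve


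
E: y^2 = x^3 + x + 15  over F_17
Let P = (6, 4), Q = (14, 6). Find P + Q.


P != Q, so use the chord formula.
s = (y2 - y1) / (x2 - x1) = (2) / (8) mod 17 = 13
x3 = s^2 - x1 - x2 mod 17 = 13^2 - 6 - 14 = 13
y3 = s (x1 - x3) - y1 mod 17 = 13 * (6 - 13) - 4 = 7

P + Q = (13, 7)


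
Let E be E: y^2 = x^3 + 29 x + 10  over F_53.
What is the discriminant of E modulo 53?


4 a^3 + 27 b^2 = 4*29^3 + 27*10^2 = 97556 + 2700 = 100256
Delta = -16 * (100256) = -1604096
Delta mod 53 = 2

Delta = 2 (mod 53)


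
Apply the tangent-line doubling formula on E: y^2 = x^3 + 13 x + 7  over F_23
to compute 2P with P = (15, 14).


Doubling: s = (3 x1^2 + a) / (2 y1)
s = (3*15^2 + 13) / (2*14) mod 23 = 18
x3 = s^2 - 2 x1 mod 23 = 18^2 - 2*15 = 18
y3 = s (x1 - x3) - y1 mod 23 = 18 * (15 - 18) - 14 = 1

2P = (18, 1)


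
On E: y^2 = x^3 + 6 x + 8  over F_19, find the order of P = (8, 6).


Compute successive multiples of P until we hit O:
  1P = (8, 6)
  2P = (14, 9)
  3P = (2, 16)
  4P = (16, 1)
  5P = (4, 1)
  6P = (5, 12)
  7P = (10, 17)
  8P = (17, 11)
  ... (continuing to 19P)
  19P = O

ord(P) = 19


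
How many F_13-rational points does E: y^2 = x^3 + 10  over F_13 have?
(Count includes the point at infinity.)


For each x in F_13, count y with y^2 = x^3 + 0 x + 10 mod 13:
  x = 0: RHS = 10, y in [6, 7]  -> 2 point(s)
  x = 4: RHS = 9, y in [3, 10]  -> 2 point(s)
  x = 10: RHS = 9, y in [3, 10]  -> 2 point(s)
  x = 12: RHS = 9, y in [3, 10]  -> 2 point(s)
Affine points: 8. Add the point at infinity: total = 9.

#E(F_13) = 9
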